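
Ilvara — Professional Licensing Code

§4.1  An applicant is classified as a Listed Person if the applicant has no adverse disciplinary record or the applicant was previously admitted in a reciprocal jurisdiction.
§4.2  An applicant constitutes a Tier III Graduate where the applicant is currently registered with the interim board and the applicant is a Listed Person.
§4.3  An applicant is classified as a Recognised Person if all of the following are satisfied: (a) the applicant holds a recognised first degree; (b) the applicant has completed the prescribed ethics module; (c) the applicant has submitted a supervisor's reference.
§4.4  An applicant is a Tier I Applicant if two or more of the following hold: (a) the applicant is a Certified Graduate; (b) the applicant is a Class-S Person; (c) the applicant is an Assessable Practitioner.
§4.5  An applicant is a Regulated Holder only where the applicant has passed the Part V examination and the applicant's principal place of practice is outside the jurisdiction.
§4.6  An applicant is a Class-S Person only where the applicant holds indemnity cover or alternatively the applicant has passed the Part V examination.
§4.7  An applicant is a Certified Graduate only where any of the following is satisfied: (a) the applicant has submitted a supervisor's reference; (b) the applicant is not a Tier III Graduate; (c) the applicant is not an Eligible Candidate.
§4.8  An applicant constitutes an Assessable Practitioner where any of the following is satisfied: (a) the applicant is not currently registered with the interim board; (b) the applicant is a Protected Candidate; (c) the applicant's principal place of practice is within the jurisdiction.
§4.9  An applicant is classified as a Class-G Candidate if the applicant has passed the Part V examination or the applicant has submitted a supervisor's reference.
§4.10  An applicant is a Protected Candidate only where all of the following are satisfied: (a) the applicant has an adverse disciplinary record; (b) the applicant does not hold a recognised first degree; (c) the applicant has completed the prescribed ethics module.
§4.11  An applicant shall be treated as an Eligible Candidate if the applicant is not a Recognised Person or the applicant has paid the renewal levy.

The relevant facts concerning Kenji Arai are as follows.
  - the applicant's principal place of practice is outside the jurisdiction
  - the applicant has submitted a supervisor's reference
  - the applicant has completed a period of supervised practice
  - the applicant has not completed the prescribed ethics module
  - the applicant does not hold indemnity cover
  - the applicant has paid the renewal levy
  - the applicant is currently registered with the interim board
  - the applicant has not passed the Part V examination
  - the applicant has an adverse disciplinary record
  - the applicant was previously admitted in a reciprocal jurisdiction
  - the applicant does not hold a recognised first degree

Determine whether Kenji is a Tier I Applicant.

No

Under §4.1: the applicant has no adverse disciplinary record? no; or the applicant was previously admitted in a reciprocal jurisdiction? yes. So the applicant is a Listed Person.
Under §4.2: the applicant is currently registered with the interim board? yes; and Listed Person (§4.1)? yes. So the applicant is a Tier III Graduate.
Under §4.3: the applicant holds a recognised first degree? no; and the applicant has completed the prescribed ethics module? no; and the applicant has submitted a supervisor's reference? yes. So the applicant is not a Recognised Person.
Under §4.11: not a Recognised Person (§4.3)? yes; or the applicant has paid the renewal levy? yes. So the applicant is an Eligible Candidate.
Under §4.7: the applicant has submitted a supervisor's reference? yes; or not a Tier III Graduate (§4.2)? no; or not an Eligible Candidate (§4.11)? no. So the applicant is a Certified Graduate.
Under §4.6: the applicant holds indemnity cover? no; or the applicant has passed the Part V examination? no. So the applicant is not a Class-S Person.
Under §4.10: the applicant has an adverse disciplinary record? yes; and the applicant does not hold a recognised first degree? yes; and the applicant has completed the prescribed ethics module? no. So the applicant is not a Protected Candidate.
Under §4.8: the applicant is not currently registered with the interim board? no; or Protected Candidate (§4.10)? no; or the applicant's principal place of practice is within the jurisdiction? no. So the applicant is not an Assessable Practitioner.
Under §4.4: Certified Graduate (§4.7)? yes; Class-S Person (§4.6)? no; Assessable Practitioner (§4.8)? no — 1 of 3 hold (need ≥2) → not satisfied.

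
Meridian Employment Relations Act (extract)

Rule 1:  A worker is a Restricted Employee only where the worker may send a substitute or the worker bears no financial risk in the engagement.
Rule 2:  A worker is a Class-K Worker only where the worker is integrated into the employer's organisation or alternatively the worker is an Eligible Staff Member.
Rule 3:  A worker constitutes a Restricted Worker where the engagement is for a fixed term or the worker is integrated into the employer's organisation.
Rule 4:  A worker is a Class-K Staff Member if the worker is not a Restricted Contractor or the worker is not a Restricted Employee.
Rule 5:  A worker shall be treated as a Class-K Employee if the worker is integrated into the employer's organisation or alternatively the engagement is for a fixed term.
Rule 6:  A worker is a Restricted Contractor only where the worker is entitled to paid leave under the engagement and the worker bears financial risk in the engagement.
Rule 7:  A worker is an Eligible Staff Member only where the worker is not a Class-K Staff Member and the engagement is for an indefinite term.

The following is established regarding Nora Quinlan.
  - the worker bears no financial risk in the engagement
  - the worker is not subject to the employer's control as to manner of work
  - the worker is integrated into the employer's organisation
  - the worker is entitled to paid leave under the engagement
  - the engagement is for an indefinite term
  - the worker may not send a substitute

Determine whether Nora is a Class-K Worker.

Yes

rule 6 — Restricted Contractor: [the worker is entitled to paid leave under the engagement? yes] AND [the worker bears financial risk in the engagement? no] → not satisfied.
rule 1 — Restricted Employee: [the worker may send a substitute? no] OR [the worker bears no financial risk in the engagement? yes] → satisfied.
rule 4 — Class-K Staff Member: [not a Restricted Contractor (rule 6)? yes] OR [not a Restricted Employee (rule 1)? no] → satisfied.
rule 7 — Eligible Staff Member: [not a Class-K Staff Member (rule 4)? no] AND [the engagement is for an indefinite term? yes] → not satisfied.
rule 2 — Class-K Worker: [the worker is integrated into the employer's organisation? yes] OR [Eligible Staff Member (rule 7)? no] → satisfied.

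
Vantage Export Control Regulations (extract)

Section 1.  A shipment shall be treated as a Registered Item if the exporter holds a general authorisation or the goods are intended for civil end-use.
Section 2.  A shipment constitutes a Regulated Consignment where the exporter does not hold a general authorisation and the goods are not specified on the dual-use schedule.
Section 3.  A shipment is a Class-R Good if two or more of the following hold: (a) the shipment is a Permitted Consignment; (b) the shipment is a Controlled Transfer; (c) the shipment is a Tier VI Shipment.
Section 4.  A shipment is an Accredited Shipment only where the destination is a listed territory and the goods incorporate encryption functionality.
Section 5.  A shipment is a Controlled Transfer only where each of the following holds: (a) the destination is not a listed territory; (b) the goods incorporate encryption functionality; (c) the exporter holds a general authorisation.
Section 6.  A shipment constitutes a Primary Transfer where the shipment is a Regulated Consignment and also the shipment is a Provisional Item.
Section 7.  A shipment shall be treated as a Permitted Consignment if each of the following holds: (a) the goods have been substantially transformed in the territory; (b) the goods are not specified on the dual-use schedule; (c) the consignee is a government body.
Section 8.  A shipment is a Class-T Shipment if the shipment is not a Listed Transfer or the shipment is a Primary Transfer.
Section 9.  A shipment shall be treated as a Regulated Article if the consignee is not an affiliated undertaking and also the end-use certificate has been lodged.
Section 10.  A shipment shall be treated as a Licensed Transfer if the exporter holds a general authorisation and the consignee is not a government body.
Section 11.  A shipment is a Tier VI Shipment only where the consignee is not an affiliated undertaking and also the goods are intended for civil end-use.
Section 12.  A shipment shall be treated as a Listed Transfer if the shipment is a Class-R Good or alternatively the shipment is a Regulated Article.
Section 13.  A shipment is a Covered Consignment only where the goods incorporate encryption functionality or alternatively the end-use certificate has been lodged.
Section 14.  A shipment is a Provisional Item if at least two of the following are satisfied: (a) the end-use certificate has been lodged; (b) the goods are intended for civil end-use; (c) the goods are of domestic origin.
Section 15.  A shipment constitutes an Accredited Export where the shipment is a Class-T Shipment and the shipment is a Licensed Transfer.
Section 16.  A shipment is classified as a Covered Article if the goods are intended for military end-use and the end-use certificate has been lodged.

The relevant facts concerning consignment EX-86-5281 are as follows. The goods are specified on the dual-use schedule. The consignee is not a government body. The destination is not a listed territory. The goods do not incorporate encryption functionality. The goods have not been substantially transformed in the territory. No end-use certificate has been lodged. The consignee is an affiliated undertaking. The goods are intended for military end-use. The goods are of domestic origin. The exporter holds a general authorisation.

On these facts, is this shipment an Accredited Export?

Yes

section 7 — Permitted Consignment: [the goods have been substantially transformed in the territory? no] AND [the goods are not specified on the dual-use schedule? no] AND [the consignee is a government body? no] → not satisfied.
section 5 — Controlled Transfer: [the destination is not a listed territory? yes] AND [the goods incorporate encryption functionality? no] AND [the exporter holds a general authorisation? yes] → not satisfied.
section 11 — Tier VI Shipment: [the consignee is not an affiliated undertaking? no] AND [the goods are intended for civil end-use? no] → not satisfied.
section 3 — Class-R Good: Permitted Consignment (section 7)? no; Controlled Transfer (section 5)? no; Tier VI Shipment (section 11)? no — 0 of 3 hold (need ≥2) → not satisfied.
section 9 — Regulated Article: [the consignee is not an affiliated undertaking? no] AND [the end-use certificate has been lodged? no] → not satisfied.
section 12 — Listed Transfer: [Class-R Good (section 3)? no] OR [Regulated Article (section 9)? no] → not satisfied.
section 2 — Regulated Consignment: [the exporter does not hold a general authorisation? no] AND [the goods are not specified on the dual-use schedule? no] → not satisfied.
section 14 — Provisional Item: the end-use certificate has been lodged? no; the goods are intended for civil end-use? no; the goods are of domestic origin? yes — 1 of 3 hold (need ≥2) → not satisfied.
section 6 — Primary Transfer: [Regulated Consignment (section 2)? no] AND [Provisional Item (section 14)? no] → not satisfied.
section 8 — Class-T Shipment: [not a Listed Transfer (section 12)? yes] OR [Primary Transfer (section 6)? no] → satisfied.
section 10 — Licensed Transfer: [the exporter holds a general authorisation? yes] AND [the consignee is not a government body? yes] → satisfied.
section 15 — Accredited Export: [Class-T Shipment (section 8)? yes] AND [Licensed Transfer (section 10)? yes] → satisfied.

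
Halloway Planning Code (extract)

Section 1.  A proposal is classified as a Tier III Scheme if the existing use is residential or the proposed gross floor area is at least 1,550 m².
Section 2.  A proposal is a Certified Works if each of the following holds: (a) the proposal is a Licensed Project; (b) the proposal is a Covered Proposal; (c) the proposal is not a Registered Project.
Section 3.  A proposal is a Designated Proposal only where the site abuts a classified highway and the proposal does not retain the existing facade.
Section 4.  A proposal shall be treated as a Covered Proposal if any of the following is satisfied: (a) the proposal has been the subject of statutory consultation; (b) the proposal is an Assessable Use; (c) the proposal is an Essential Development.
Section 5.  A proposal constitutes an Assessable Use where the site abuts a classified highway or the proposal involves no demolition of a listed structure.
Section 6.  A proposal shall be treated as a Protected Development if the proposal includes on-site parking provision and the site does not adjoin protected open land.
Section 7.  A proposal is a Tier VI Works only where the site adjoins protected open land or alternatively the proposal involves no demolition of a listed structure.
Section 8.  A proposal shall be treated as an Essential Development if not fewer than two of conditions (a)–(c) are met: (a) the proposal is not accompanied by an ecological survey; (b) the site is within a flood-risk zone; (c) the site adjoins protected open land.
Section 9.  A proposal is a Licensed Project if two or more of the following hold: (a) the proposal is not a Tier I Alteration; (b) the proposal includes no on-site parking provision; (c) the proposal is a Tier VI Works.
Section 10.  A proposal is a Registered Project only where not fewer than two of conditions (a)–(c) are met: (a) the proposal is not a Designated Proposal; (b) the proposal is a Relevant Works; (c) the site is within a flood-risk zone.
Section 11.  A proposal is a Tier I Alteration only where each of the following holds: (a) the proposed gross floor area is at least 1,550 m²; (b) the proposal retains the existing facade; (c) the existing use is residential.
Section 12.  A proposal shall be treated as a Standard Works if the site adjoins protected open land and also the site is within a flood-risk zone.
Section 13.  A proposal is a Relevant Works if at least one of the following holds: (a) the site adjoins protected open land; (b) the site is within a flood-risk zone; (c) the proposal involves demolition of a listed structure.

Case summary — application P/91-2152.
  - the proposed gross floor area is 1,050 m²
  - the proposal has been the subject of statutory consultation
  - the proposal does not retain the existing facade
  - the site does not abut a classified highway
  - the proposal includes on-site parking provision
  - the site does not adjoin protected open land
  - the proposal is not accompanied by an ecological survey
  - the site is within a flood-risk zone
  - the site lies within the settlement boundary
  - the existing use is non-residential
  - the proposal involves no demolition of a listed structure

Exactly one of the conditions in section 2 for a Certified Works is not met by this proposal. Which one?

Registered Project

section 11 — Tier I Alteration: [proposed gross floor area: 1,050 m² ≥ 1,550 m²? no] AND [the proposal retains the existing facade? no] AND [the existing use is residential? no] → not satisfied.
section 7 — Tier VI Works: [the site adjoins protected open land? no] OR [the proposal involves no demolition of a listed structure? yes] → satisfied.
section 9 — Licensed Project: not a Tier I Alteration (section 11)? yes; the proposal includes no on-site parking provision? no; Tier VI Works (section 7)? yes — 2 of 3 hold (need ≥2) → satisfied.
section 5 — Assessable Use: [the site abuts a classified highway? no] OR [the proposal involves no demolition of a listed structure? yes] → satisfied.
section 8 — Essential Development: the proposal is not accompanied by an ecological survey? yes; the site is within a flood-risk zone? yes; the site adjoins protected open land? no — 2 of 3 hold (need ≥2) → satisfied.
section 4 — Covered Proposal: [the proposal has been the subject of statutory consultation? yes] OR [Assessable Use (section 5)? yes] OR [Essential Development (section 8)? yes] → satisfied.
section 3 — Designated Proposal: [the site abuts a classified highway? no] AND [the proposal does not retain the existing facade? yes] → not satisfied.
section 13 — Relevant Works: [the site adjoins protected open land? no] OR [the site is within a flood-risk zone? yes] OR [the proposal involves demolition of a listed structure? no] → satisfied.
section 10 — Registered Project: not a Designated Proposal (section 3)? yes; Relevant Works (section 13)? yes; the site is within a flood-risk zone? yes — 3 of 3 hold (need ≥2) → satisfied.
section 2 — Certified Works: [Licensed Project (section 9)? yes] AND [Covered Proposal (section 4)? yes] AND [not a Registered Project (section 10)? no] → not satisfied.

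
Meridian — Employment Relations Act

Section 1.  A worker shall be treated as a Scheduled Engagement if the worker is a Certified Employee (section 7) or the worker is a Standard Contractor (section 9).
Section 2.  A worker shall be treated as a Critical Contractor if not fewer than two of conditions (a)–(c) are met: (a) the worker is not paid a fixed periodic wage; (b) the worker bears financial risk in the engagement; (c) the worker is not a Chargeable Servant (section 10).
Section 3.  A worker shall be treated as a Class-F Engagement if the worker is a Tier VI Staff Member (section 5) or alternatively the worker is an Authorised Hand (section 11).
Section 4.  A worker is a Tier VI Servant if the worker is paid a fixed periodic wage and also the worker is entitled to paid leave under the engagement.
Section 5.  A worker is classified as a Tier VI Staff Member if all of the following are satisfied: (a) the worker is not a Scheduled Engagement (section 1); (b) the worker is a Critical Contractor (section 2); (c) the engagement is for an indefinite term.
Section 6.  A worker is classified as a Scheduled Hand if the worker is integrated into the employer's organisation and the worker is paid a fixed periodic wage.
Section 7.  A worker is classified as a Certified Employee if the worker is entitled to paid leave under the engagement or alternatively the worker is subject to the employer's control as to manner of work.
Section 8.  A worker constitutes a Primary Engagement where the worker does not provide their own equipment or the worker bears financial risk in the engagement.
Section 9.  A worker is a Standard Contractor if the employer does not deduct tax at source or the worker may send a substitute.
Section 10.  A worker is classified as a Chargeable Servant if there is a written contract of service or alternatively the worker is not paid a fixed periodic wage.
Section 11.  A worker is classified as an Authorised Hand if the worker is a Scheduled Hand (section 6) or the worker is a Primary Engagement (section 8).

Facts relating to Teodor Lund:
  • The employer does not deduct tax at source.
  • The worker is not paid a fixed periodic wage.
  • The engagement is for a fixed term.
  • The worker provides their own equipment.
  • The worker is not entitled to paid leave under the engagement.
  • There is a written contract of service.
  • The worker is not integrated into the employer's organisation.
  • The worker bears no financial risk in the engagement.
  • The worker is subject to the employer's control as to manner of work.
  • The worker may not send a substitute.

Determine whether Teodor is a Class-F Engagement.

No

section 7 — Certified Employee: [the worker is entitled to paid leave under the engagement? no] OR [the worker is subject to the employer's control as to manner of work? yes] → satisfied.
section 9 — Standard Contractor: [the employer does not deduct tax at source? yes] OR [the worker may send a substitute? no] → satisfied.
section 1 — Scheduled Engagement: [Certified Employee (section 7)? yes] OR [Standard Contractor (section 9)? yes] → satisfied.
section 10 — Chargeable Servant: [there is a written contract of service? yes] OR [the worker is not paid a fixed periodic wage? yes] → satisfied.
section 2 — Critical Contractor: the worker is not paid a fixed periodic wage? yes; the worker bears financial risk in the engagement? no; not a Chargeable Servant (section 10)? no — 1 of 3 hold (need ≥2) → not satisfied.
section 5 — Tier VI Staff Member: [not a Scheduled Engagement (section 1)? no] AND [Critical Contractor (section 2)? no] AND [the engagement is for an indefinite term? no] → not satisfied.
section 6 — Scheduled Hand: [the worker is integrated into the employer's organisation? no] AND [the worker is paid a fixed periodic wage? no] → not satisfied.
section 8 — Primary Engagement: [the worker does not provide their own equipment? no] OR [the worker bears financial risk in the engagement? no] → not satisfied.
section 11 — Authorised Hand: [Scheduled Hand (section 6)? no] OR [Primary Engagement (section 8)? no] → not satisfied.
section 3 — Class-F Engagement: [Tier VI Staff Member (section 5)? no] OR [Authorised Hand (section 11)? no] → not satisfied.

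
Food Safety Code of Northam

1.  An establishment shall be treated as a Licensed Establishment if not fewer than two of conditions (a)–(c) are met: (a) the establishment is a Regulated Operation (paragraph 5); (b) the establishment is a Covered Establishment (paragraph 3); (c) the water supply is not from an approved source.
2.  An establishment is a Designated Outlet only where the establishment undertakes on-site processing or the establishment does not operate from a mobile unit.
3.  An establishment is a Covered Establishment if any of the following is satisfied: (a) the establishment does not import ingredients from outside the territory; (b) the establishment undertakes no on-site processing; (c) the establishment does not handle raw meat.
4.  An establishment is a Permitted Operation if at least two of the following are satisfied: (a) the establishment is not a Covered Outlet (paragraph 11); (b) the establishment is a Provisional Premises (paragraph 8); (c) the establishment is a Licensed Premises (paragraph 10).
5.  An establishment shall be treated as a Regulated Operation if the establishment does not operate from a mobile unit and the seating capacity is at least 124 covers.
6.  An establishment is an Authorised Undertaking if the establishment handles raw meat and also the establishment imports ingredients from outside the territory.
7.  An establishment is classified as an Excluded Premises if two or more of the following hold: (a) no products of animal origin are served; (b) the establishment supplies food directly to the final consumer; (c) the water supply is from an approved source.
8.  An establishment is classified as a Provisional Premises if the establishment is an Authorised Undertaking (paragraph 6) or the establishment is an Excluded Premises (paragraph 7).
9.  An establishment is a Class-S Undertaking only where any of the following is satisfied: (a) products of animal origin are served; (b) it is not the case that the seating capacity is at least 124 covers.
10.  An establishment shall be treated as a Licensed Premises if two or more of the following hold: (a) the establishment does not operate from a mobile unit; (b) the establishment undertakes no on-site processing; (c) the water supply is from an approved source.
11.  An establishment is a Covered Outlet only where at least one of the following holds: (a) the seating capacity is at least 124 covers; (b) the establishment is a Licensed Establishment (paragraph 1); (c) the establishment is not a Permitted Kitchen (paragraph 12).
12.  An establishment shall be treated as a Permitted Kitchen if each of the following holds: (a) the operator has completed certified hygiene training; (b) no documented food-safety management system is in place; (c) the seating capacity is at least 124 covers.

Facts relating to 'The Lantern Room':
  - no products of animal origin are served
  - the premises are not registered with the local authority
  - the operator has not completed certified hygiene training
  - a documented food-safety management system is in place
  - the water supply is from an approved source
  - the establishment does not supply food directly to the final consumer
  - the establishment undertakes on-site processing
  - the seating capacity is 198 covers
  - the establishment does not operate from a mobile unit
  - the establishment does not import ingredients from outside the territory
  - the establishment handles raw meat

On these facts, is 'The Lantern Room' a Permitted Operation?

Yes

paragraph 5 — Regulated Operation: [the establishment does not operate from a mobile unit? yes] AND [seating capacity: 198 covers ≥ 124 covers? yes] → satisfied.
paragraph 3 — Covered Establishment: [the establishment does not import ingredients from outside the territory? yes] OR [the establishment undertakes no on-site processing? no] OR [the establishment does not handle raw meat? no] → satisfied.
paragraph 1 — Licensed Establishment: Regulated Operation (paragraph 5)? yes; Covered Establishment (paragraph 3)? yes; the water supply is not from an approved source? no — 2 of 3 hold (need ≥2) → satisfied.
paragraph 12 — Permitted Kitchen: [the operator has completed certified hygiene training? no] AND [no documented food-safety management system is in place? no] AND [seating capacity: 198 covers ≥ 124 covers? yes] → not satisfied.
paragraph 11 — Covered Outlet: [seating capacity: 198 covers ≥ 124 covers? yes] OR [Licensed Establishment (paragraph 1)? yes] OR [not a Permitted Kitchen (paragraph 12)? yes] → satisfied.
paragraph 6 — Authorised Undertaking: [the establishment handles raw meat? yes] AND [the establishment imports ingredients from outside the territory? no] → not satisfied.
paragraph 7 — Excluded Premises: no products of animal origin are served? yes; the establishment supplies food directly to the final consumer? no; the water supply is from an approved source? yes — 2 of 3 hold (need ≥2) → satisfied.
paragraph 8 — Provisional Premises: [Authorised Undertaking (paragraph 6)? no] OR [Excluded Premises (paragraph 7)? yes] → satisfied.
paragraph 10 — Licensed Premises: the establishment does not operate from a mobile unit? yes; the establishment undertakes no on-site processing? no; the water supply is from an approved source? yes — 2 of 3 hold (need ≥2) → satisfied.
paragraph 4 — Permitted Operation: not a Covered Outlet (paragraph 11)? no; Provisional Premises (paragraph 8)? yes; Licensed Premises (paragraph 10)? yes — 2 of 3 hold (need ≥2) → satisfied.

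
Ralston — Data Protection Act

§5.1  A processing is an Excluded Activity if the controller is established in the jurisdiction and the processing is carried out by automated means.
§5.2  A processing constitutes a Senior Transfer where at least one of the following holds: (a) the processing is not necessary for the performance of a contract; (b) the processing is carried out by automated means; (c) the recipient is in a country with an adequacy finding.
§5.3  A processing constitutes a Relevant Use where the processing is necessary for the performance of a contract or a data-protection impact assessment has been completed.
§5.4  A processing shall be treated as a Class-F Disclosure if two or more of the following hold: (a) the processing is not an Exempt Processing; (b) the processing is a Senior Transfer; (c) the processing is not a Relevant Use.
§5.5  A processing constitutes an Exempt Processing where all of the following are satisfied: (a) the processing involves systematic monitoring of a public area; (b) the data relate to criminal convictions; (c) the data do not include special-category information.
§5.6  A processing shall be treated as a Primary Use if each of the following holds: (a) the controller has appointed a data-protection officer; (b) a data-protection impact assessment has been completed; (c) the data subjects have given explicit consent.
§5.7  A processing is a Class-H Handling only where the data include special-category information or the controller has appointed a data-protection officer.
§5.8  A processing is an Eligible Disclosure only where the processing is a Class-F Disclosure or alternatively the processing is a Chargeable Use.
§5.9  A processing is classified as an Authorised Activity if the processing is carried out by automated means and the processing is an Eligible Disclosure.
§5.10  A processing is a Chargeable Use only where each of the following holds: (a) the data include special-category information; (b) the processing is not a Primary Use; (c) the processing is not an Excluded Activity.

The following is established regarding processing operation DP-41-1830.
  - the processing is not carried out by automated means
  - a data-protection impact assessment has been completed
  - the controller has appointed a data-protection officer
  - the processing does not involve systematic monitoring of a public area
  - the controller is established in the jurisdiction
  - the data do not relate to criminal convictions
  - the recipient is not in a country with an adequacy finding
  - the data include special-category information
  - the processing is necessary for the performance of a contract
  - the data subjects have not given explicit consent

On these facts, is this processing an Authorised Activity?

Under §5.5: the processing involves systematic monitoring of a public area? no; and the data relate to criminal convictions? no; and the data do not include special-category information? no. So the processing is not an Exempt Processing.
Under §5.2: the processing is not necessary for the performance of a contract? no; or the processing is carried out by automated means? no; or the recipient is in a country with an adequacy finding? no. So the processing is not a Senior Transfer.
Under §5.3: the processing is necessary for the performance of a contract? yes; or a data-protection impact assessment has been completed? yes. So the processing is a Relevant Use.
Under §5.4: not an Exempt Processing (§5.5)? yes; Senior Transfer (§5.2)? no; not a Relevant Use (§5.3)? no — 1 of 3 hold (need ≥2) → not satisfied.
Under §5.6: the controller has appointed a data-protection officer? yes; and a data-protection impact assessment has been completed? yes; and the data subjects have given explicit consent? no. So the processing is not a Primary Use.
Under §5.1: the controller is established in the jurisdiction? yes; and the processing is carried out by automated means? no. So the processing is not an Excluded Activity.
Under §5.10: the data include special-category information? yes; and not a Primary Use (§5.6)? yes; and not an Excluded Activity (§5.1)? yes. So the processing is a Chargeable Use.
Under §5.8: Class-F Disclosure (§5.4)? no; or Chargeable Use (§5.10)? yes. So the processing is an Eligible Disclosure.
Under §5.9: the processing is carried out by automated means? no; and Eligible Disclosure (§5.8)? yes. So the processing is not an Authorised Activity.

No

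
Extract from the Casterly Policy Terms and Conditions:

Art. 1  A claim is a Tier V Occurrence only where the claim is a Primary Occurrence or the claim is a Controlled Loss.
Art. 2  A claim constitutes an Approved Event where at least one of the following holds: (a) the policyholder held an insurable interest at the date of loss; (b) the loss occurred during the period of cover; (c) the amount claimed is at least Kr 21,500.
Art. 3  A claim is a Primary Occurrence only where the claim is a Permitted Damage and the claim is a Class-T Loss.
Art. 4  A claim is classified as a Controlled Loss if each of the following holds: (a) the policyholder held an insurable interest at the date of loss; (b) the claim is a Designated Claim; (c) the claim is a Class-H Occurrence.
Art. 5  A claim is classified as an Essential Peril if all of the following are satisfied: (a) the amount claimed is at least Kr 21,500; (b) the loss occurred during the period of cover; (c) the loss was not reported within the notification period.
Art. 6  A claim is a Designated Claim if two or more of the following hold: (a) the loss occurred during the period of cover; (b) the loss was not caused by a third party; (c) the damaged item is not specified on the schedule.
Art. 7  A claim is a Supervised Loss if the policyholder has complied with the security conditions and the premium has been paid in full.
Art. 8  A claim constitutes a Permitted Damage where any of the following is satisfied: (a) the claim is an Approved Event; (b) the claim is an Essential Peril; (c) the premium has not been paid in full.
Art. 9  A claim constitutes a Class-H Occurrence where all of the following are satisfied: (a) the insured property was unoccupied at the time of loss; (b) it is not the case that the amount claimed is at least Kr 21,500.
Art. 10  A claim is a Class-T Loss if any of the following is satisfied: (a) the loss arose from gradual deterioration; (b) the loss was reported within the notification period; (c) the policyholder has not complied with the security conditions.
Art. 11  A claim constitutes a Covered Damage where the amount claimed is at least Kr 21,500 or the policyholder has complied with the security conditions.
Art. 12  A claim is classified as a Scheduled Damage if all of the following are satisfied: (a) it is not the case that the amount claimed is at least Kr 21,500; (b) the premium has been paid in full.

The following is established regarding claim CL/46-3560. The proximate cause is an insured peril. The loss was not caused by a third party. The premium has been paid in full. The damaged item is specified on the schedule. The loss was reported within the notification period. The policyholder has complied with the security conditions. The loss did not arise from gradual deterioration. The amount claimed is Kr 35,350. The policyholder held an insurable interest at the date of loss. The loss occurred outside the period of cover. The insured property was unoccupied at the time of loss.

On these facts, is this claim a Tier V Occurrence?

Under article 2: the policyholder held an insurable interest at the date of loss? yes; or the loss occurred during the period of cover? no; or amount claimed: Kr 35,350 ≥ Kr 21,500? yes. So the claim is an Approved Event.
Under article 5: amount claimed: Kr 35,350 ≥ Kr 21,500? yes; and the loss occurred during the period of cover? no; and the loss was not reported within the notification period? no. So the claim is not an Essential Peril.
Under article 8: Approved Event (article 2)? yes; or Essential Peril (article 5)? no; or the premium has not been paid in full? no. So the claim is a Permitted Damage.
Under article 10: the loss arose from gradual deterioration? no; or the loss was reported within the notification period? yes; or the policyholder has not complied with the security conditions? no. So the claim is a Class-T Loss.
Under article 3: Permitted Damage (article 8)? yes; and Class-T Loss (article 10)? yes. So the claim is a Primary Occurrence.
Under article 6: the loss occurred during the period of cover? no; the loss was not caused by a third party? yes; the damaged item is not specified on the schedule? no — 1 of 3 hold (need ≥2) → not satisfied.
Under article 9: the insured property was unoccupied at the time of loss? yes; and amount claimed: Kr 35,350 ≥ Kr 21,500? yes, so negated condition no. So the claim is not a Class-H Occurrence.
Under article 4: the policyholder held an insurable interest at the date of loss? yes; and Designated Claim (article 6)? no; and Class-H Occurrence (article 9)? no. So the claim is not a Controlled Loss.
Under article 1: Primary Occurrence (article 3)? yes; or Controlled Loss (article 4)? no. So the claim is a Tier V Occurrence.

Yes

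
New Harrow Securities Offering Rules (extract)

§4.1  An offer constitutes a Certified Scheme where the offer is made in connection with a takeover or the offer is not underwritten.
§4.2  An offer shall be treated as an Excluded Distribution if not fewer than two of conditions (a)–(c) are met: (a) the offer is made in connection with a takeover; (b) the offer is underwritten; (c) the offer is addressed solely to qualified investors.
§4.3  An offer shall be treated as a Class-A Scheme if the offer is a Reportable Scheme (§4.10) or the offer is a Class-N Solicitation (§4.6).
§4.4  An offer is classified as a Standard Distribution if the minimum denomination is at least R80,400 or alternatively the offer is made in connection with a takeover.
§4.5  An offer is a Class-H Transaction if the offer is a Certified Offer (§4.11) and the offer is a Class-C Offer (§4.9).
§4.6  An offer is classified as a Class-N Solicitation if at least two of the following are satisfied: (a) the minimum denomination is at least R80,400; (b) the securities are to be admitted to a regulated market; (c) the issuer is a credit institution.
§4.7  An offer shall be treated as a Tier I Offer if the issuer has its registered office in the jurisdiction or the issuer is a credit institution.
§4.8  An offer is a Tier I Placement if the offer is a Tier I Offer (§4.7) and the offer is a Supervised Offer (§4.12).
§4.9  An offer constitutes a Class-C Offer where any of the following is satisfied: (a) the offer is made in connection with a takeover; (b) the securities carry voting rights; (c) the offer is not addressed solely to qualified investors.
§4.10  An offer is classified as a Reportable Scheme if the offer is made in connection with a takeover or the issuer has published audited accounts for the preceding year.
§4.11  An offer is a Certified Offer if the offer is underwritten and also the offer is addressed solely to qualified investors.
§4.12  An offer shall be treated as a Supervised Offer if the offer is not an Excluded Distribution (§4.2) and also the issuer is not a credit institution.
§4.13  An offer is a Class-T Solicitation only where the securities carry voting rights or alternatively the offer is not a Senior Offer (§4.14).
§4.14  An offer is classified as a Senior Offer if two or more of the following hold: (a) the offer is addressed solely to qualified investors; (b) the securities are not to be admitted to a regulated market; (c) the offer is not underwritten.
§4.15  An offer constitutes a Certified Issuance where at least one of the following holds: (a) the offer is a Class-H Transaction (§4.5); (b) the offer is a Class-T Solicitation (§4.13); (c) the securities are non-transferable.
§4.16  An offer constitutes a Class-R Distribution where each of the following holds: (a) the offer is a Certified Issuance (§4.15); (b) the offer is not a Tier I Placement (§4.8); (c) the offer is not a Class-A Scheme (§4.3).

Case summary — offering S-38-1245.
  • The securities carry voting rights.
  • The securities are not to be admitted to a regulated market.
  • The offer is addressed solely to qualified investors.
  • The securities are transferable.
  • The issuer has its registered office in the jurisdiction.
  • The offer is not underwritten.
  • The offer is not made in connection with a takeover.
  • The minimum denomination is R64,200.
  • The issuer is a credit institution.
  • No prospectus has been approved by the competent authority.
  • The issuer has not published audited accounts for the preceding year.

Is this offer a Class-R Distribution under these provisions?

Under §4.11: the offer is underwritten? no; and the offer is addressed solely to qualified investors? yes. So the offer is not a Certified Offer.
Under §4.9: the offer is made in connection with a takeover? no; or the securities carry voting rights? yes; or the offer is not addressed solely to qualified investors? no. So the offer is a Class-C Offer.
Under §4.5: Certified Offer (§4.11)? no; and Class-C Offer (§4.9)? yes. So the offer is not a Class-H Transaction.
Under §4.14: the offer is addressed solely to qualified investors? yes; the securities are not to be admitted to a regulated market? yes; the offer is not underwritten? yes — 3 of 3 hold (need ≥2) → satisfied.
Under §4.13: the securities carry voting rights? yes; or not a Senior Offer (§4.14)? no. So the offer is a Class-T Solicitation.
Under §4.15: Class-H Transaction (§4.5)? no; or Class-T Solicitation (§4.13)? yes; or the securities are non-transferable? no. So the offer is a Certified Issuance.
Under §4.7: the issuer has its registered office in the jurisdiction? yes; or the issuer is a credit institution? yes. So the offer is a Tier I Offer.
Under §4.2: the offer is made in connection with a takeover? no; the offer is underwritten? no; the offer is addressed solely to qualified investors? yes — 1 of 3 hold (need ≥2) → not satisfied.
Under §4.12: not an Excluded Distribution (§4.2)? yes; and the issuer is not a credit institution? no. So the offer is not a Supervised Offer.
Under §4.8: Tier I Offer (§4.7)? yes; and Supervised Offer (§4.12)? no. So the offer is not a Tier I Placement.
Under §4.10: the offer is made in connection with a takeover? no; or the issuer has published audited accounts for the preceding year? no. So the offer is not a Reportable Scheme.
Under §4.6: minimum denomination: R64,200 ≥ R80,400? no; the securities are to be admitted to a regulated market? no; the issuer is a credit institution? yes — 1 of 3 hold (need ≥2) → not satisfied.
Under §4.3: Reportable Scheme (§4.10)? no; or Class-N Solicitation (§4.6)? no. So the offer is not a Class-A Scheme.
Under §4.16: Certified Issuance (§4.15)? yes; and not a Tier I Placement (§4.8)? yes; and not a Class-A Scheme (§4.3)? yes. So the offer is a Class-R Distribution.

Yes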